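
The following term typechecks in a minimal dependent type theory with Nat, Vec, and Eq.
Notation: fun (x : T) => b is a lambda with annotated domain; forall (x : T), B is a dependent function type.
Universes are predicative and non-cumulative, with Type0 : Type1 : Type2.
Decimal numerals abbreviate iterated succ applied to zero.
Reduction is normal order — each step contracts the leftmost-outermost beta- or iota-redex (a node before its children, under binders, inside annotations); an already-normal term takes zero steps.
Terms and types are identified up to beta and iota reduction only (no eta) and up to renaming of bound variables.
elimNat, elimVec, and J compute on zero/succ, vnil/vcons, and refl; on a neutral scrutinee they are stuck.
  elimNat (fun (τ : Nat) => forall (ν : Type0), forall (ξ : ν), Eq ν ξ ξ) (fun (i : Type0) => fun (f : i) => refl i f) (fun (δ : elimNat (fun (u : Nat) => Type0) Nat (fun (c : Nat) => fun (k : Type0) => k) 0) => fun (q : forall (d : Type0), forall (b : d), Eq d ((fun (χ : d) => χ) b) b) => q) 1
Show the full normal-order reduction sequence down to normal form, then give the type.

normal-order reduction sequence:
  elimNat (fun (τ : Nat) => forall (ν : Type0), forall (ξ : ν), Eq ν ξ ξ) (fun (i : Type0) => fun (f : i) => refl i f) (fun (δ : elimNat (fun (u : Nat) => Type0) Nat (fun (c : Nat) => fun (k : Type0) => k) 0) => fun (q : forall (d : Type0), forall (b : d), Eq d ((fun (χ : d) => χ) b) b) => q) 1
  ~> (fun (τ : elimNat (fun (ν : Nat) => Type0) Nat (fun (ξ : Nat) => fun (i : Type0) => i) 0) => fun (f : forall (δ : Type0), forall (u : δ), Eq δ ((fun (c : δ) => c) u) u) => f) 0 (elimNat (fun (k : Nat) => forall (q : Type0), forall (d : q), Eq q d d) (fun (b : Type0) => fun (χ : b) => refl b χ) (fun (x : elimNat (fun (α : Nat) => Type0) Nat (fun (μ : Nat) => fun (φ : Type0) => φ) 0) => fun (h : forall (σ : Type0), forall (y : σ), Eq σ ((fun (ρ : σ) => ρ) y) y) => h) 0)
  ~> (fun (τ : forall (ν : Type0), forall (ξ : ν), Eq ν ((fun (i : ν) => i) ξ) ξ) => τ) (elimNat (fun (f : Nat) => forall (δ : Type0), forall (u : δ), Eq δ u u) (fun (c : Type0) => fun (k : c) => refl c k) (fun (q : elimNat (fun (d : Nat) => Type0) Nat (fun (b : Nat) => fun (χ : Type0) => χ) 0) => fun (x : forall (α : Type0), forall (μ : α), Eq α ((fun (φ : α) => φ) μ) μ) => x) 0)
  ~> elimNat (fun (τ : Nat) => forall (ν : Type0), forall (ξ : ν), Eq ν ξ ξ) (fun (i : Type0) => fun (f : i) => refl i f) (fun (δ : elimNat (fun (u : Nat) => Type0) Nat (fun (c : Nat) => fun (k : Type0) => k) 0) => fun (q : forall (d : Type0), forall (b : d), Eq d ((fun (χ : d) => χ) b) b) => q) 0
  ~> fun (τ : Type0) => fun (ν : τ) => refl τ ν
type:
  forall (τ : Type0), forall (ν : τ), Eq τ ν ν


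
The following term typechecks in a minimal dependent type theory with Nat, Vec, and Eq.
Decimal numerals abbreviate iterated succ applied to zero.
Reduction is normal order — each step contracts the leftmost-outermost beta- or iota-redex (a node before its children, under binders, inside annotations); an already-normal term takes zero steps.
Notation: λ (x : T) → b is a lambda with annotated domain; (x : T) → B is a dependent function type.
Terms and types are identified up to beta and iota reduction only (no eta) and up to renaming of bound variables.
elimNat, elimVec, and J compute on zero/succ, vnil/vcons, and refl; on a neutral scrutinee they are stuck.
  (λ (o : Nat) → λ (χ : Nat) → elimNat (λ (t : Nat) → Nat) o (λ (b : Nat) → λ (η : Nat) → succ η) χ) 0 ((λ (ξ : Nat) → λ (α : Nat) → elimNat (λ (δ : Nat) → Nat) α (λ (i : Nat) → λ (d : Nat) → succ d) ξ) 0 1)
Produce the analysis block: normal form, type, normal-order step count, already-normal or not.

reduced normal form:
  1
type:
  Nat
reduction steps (normal order): 9
already normal: no
first contracted redex: a beta-redex


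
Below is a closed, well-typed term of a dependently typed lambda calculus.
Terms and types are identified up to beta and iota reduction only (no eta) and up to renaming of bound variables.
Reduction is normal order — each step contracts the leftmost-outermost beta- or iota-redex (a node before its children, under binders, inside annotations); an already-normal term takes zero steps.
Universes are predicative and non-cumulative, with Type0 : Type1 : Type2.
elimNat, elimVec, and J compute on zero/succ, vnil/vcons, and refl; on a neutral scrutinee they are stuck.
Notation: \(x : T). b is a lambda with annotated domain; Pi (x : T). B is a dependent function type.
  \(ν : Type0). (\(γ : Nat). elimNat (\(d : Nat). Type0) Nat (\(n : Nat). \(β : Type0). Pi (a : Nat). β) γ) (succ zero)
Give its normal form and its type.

reduced normal form:
  \(ν : Type0). Pi (γ : Nat). Nat
the term's type:
  Pi (ν : Type0). Type0
observation: 5 normal-order steps separate the term from its normal form.


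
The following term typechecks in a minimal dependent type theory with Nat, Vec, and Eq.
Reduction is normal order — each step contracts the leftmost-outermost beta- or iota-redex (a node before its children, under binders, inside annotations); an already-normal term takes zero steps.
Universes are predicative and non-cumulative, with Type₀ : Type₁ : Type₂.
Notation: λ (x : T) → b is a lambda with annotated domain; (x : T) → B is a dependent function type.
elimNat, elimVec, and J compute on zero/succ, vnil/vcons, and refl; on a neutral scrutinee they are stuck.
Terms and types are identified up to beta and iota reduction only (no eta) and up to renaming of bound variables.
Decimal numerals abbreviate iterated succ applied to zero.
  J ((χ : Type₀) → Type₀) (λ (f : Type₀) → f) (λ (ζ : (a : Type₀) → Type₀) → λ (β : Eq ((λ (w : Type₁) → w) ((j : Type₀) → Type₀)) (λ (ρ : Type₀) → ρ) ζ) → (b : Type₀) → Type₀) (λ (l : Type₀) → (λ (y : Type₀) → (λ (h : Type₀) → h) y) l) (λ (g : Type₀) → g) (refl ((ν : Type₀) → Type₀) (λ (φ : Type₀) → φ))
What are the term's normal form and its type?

resulting normal form:
  λ (χ : Type₀) → χ
the term's type:
  (χ : Type₀) → Type₀
observation: the first redex contracted is a J iota-redex; the normal form is reached in 3 normal-order steps.


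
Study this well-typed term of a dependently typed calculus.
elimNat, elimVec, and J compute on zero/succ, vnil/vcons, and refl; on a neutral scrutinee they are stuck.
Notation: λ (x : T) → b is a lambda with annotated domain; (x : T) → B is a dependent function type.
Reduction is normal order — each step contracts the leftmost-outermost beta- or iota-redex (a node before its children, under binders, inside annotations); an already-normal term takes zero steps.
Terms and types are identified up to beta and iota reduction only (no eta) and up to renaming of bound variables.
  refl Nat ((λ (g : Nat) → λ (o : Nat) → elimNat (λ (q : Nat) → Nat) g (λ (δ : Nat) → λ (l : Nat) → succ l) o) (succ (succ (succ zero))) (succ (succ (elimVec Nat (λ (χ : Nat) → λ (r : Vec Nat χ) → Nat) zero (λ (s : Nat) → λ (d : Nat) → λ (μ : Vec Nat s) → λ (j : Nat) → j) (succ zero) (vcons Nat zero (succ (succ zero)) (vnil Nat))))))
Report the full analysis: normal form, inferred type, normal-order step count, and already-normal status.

resulting normal form:
  refl Nat (succ (succ (succ (succ (succ zero)))))
type:
  Eq Nat (succ (succ (succ (succ (succ zero))))) (succ (succ (succ (succ (succ zero)))))
reduction steps (normal order): 15
already normal: no
first contracted redex: a beta-redex


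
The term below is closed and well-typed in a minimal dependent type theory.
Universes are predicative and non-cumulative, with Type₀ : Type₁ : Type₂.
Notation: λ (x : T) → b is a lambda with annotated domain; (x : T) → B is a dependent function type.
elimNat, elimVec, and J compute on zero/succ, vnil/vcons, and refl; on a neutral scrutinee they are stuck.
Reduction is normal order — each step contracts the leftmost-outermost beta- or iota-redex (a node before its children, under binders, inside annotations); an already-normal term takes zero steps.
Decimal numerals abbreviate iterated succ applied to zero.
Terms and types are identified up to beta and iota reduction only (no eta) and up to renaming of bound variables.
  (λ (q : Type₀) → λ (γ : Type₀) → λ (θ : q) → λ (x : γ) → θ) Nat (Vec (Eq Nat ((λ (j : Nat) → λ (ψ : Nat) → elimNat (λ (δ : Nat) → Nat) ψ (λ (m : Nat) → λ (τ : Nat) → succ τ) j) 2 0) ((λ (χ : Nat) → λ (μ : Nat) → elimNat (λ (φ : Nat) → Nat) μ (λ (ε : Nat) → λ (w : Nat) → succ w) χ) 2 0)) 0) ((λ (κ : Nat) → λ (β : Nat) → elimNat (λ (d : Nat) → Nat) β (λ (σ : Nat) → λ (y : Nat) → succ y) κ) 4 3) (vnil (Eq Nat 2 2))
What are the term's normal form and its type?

resulting normal form:
  7
type:
  Nat


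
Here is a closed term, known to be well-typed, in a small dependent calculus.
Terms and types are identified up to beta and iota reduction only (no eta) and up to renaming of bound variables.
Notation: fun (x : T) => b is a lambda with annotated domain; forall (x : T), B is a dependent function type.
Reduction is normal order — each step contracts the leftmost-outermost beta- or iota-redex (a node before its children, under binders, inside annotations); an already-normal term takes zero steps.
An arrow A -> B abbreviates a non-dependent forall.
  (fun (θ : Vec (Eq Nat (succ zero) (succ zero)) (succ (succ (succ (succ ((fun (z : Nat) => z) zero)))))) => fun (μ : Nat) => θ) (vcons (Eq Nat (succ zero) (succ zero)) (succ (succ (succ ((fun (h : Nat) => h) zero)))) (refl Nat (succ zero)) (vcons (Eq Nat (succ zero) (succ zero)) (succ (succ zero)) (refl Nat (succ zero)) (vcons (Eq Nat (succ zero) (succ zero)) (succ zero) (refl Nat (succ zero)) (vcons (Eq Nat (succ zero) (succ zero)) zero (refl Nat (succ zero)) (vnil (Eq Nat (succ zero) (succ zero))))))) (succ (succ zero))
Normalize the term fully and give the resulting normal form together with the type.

resulting normal form:
  vcons (Eq Nat (succ zero) (succ zero)) (succ (succ (succ zero))) (refl Nat (succ zero)) (vcons (Eq Nat (succ zero) (succ zero)) (succ (succ zero)) (refl Nat (succ zero)) (vcons (Eq Nat (succ zero) (succ zero)) (succ zero) (refl Nat (succ zero)) (vcons (Eq Nat (succ zero) (succ zero)) zero (refl Nat (succ zero)) (vnil (Eq Nat (succ zero) (succ zero))))))
type:
  Vec (Eq Nat (succ zero) (succ zero)) (succ (succ (succ (succ zero))))
observation: reduction starts at a beta-redex, and 3 normal-order steps reach the normal form.


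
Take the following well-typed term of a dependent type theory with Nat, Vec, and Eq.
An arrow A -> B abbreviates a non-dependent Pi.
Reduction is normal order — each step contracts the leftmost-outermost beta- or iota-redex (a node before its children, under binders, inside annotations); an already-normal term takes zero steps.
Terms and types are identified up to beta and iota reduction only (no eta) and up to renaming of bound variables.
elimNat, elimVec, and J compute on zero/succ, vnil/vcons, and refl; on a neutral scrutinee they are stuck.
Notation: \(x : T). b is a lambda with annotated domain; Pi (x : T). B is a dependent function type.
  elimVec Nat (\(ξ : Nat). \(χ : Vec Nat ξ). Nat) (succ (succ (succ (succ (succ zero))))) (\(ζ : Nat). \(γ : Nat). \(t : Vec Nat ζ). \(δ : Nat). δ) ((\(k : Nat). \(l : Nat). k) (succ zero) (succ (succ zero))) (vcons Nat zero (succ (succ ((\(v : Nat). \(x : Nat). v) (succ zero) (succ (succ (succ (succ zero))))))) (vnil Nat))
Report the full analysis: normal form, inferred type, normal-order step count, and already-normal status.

resulting normal form:
  succ (succ (succ (succ (succ zero))))
the term's type:
  Nat
steps to reach normal form (normal order): 6
term was already normal: no
first redex: an elimVec iota-redex


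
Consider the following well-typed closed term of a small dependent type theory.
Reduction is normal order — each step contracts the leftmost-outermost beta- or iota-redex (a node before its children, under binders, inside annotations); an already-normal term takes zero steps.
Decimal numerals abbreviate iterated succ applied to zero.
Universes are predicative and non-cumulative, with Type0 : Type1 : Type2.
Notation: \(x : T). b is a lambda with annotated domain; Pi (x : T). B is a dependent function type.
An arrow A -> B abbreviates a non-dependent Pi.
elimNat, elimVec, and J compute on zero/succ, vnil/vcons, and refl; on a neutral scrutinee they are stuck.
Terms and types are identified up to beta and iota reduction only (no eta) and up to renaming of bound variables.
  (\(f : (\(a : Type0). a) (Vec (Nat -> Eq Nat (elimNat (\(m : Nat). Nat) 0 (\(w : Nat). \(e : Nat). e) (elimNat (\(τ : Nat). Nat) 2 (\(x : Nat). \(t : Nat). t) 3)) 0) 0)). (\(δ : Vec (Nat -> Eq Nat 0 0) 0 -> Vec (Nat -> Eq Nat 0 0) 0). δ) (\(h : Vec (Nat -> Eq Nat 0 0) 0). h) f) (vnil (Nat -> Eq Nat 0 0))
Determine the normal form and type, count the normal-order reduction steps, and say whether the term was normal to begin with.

normal form:
  vnil (Nat -> Eq Nat 0 0)
the term's type:
  Vec (Nat -> Eq Nat 0 0) 0
normal-order step count: 3
already normal: no
first redex: a beta-redex


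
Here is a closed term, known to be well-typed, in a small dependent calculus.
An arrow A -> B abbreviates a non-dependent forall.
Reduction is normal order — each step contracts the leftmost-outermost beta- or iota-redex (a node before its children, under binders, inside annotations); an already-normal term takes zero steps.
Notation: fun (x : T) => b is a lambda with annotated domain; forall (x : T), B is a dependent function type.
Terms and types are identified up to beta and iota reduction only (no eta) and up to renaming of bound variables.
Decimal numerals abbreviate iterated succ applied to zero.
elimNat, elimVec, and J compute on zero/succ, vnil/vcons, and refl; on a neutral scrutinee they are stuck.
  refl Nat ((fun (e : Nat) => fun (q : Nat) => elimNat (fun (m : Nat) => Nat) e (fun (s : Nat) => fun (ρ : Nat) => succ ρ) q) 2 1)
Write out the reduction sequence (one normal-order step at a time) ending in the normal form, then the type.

normal-order reduction sequence:
  refl Nat ((fun (e : Nat) => fun (q : Nat) => elimNat (fun (m : Nat) => Nat) e (fun (s : Nat) => fun (ρ : Nat) => succ ρ) q) 2 1)
  ~> refl Nat ((fun (e : Nat) => elimNat (fun (q : Nat) => Nat) 2 (fun (m : Nat) => fun (s : Nat) => succ s) e) 1)
  ~> refl Nat (elimNat (fun (e : Nat) => Nat) 2 (fun (q : Nat) => fun (m : Nat) => succ m) 1)
  ~> refl Nat ((fun (e : Nat) => fun (q : Nat) => succ q) 0 (elimNat (fun (m : Nat) => Nat) 2 (fun (s : Nat) => fun (ρ : Nat) => succ ρ) 0))
  ~> refl Nat ((fun (e : Nat) => succ e) (elimNat (fun (q : Nat) => Nat) 2 (fun (m : Nat) => fun (s : Nat) => succ s) 0))
  ~> refl Nat (succ (elimNat (fun (e : Nat) => Nat) 2 (fun (q : Nat) => fun (m : Nat) => succ m) 0))
  ~> refl Nat 3
type:
  Eq Nat 3 3


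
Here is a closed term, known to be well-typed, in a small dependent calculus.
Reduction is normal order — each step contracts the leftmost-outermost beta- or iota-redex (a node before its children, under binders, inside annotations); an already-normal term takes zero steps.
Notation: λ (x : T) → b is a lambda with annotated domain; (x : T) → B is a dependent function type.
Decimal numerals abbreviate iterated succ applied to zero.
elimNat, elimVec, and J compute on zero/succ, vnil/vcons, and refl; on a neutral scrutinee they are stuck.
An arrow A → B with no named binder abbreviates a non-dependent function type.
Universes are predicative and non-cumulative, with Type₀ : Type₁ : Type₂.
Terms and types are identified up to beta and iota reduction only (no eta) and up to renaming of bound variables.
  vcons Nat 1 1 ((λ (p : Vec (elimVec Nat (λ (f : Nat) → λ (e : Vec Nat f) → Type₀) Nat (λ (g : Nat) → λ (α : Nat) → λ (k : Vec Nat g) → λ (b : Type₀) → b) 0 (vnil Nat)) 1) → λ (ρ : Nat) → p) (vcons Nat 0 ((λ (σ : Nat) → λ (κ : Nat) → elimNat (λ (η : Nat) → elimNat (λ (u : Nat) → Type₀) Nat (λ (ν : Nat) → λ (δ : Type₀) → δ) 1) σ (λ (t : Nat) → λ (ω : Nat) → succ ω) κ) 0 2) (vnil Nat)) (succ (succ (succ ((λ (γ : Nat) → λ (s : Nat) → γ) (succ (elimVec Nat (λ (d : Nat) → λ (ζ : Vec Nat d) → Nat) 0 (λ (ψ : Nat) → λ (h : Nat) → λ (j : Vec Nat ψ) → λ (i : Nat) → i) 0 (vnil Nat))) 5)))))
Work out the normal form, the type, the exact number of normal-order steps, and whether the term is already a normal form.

resulting normal form:
  vcons Nat 1 1 (vcons Nat 0 2 (vnil Nat))
inferred type:
  Vec Nat 2
normal-order step count: 11
started in normal form: no
first redex: a beta-redex


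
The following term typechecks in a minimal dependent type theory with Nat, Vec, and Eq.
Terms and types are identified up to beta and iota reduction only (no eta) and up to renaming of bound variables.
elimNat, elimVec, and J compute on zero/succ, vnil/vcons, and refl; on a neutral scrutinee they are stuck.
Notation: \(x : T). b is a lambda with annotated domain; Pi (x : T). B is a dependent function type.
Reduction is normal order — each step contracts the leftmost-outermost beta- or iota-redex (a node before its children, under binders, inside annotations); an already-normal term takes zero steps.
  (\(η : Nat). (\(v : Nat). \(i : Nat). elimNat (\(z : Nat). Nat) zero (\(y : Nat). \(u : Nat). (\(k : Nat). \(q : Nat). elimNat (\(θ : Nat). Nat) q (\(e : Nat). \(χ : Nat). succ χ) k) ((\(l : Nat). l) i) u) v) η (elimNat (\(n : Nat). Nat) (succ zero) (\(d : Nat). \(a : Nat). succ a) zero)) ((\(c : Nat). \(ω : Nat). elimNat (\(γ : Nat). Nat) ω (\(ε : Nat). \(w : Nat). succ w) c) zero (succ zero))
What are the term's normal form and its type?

reduced normal form:
  succ zero
type:
  Nat
observation: the first redex contracted is a beta-redex; the normal form is reached in 18 normal-order steps.


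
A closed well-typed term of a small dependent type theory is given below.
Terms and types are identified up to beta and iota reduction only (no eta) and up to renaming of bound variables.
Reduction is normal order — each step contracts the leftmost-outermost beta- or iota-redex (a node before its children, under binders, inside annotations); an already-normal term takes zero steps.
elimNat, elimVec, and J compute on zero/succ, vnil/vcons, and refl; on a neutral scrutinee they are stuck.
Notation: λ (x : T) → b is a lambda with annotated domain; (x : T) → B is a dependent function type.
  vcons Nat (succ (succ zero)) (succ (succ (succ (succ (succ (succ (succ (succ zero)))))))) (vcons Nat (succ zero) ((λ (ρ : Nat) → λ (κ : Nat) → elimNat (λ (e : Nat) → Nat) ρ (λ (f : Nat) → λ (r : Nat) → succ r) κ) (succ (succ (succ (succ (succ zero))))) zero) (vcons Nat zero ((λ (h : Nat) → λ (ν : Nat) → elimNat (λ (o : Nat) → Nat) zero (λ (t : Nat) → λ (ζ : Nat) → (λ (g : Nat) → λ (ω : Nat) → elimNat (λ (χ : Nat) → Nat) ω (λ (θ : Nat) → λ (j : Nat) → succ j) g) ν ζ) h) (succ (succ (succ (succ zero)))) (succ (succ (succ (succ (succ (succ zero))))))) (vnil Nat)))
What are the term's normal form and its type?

reduced normal form:
  vcons Nat (succ (succ zero)) (succ (succ (succ (succ (succ (succ (succ (succ zero)))))))) (vcons Nat (succ zero) (succ (succ (succ (succ (succ zero))))) (vcons Nat zero (succ (succ (succ (succ (succ (succ (succ (succ (succ (succ (succ (succ (succ (succ (succ (succ (succ (succ (succ (succ (succ (succ (succ (succ zero)))))))))))))))))))))))) (vnil Nat)))
the term's type:
  Vec Nat (succ (succ (succ zero)))


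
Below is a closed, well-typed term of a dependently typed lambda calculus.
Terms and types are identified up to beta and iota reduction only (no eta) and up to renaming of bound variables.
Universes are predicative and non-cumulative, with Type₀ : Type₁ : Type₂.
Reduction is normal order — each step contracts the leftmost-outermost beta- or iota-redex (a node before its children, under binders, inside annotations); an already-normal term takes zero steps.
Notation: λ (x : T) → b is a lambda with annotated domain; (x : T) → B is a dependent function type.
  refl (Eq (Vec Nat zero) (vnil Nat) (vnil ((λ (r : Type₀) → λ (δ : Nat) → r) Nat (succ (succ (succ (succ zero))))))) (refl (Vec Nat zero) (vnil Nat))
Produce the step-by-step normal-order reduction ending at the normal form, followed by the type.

reduction (normal order):
  refl (Eq (Vec Nat zero) (vnil Nat) (vnil ((λ (r : Type₀) → λ (δ : Nat) → r) Nat (succ (succ (succ (succ zero))))))) (refl (Vec Nat zero) (vnil Nat))
  ~> refl (Eq (Vec Nat zero) (vnil Nat) (vnil ((λ (r : Nat) → Nat) (succ (succ (succ (succ zero))))))) (refl (Vec Nat zero) (vnil Nat))
  ~> refl (Eq (Vec Nat zero) (vnil Nat) (vnil Nat)) (refl (Vec Nat zero) (vnil Nat))
inferred type:
  Eq (Eq (Vec Nat zero) (vnil Nat) (vnil Nat)) (refl (Vec Nat zero) (vnil Nat)) (refl (Vec Nat zero) (vnil Nat))


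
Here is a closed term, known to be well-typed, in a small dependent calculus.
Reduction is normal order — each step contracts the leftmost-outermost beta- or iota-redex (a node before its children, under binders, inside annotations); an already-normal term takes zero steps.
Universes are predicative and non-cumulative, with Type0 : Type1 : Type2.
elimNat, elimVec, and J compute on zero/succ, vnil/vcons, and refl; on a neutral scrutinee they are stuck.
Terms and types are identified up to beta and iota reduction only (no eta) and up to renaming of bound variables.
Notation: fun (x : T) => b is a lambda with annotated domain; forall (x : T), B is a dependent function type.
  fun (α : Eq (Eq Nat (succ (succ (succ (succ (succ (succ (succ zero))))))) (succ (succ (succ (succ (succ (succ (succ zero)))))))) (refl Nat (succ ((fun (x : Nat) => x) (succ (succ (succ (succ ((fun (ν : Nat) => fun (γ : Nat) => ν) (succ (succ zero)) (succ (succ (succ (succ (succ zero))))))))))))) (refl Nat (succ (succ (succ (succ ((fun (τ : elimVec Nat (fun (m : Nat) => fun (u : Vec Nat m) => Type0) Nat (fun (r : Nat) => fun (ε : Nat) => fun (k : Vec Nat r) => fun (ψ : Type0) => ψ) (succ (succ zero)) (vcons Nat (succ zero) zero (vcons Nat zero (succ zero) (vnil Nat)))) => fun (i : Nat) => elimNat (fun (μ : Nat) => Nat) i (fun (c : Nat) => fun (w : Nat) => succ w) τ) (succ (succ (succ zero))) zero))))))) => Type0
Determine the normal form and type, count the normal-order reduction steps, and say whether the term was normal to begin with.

normal form:
  fun (α : Eq (Eq Nat (succ (succ (succ (succ (succ (succ (succ zero))))))) (succ (succ (succ (succ (succ (succ (succ zero)))))))) (refl Nat (succ (succ (succ (succ (succ (succ (succ zero)))))))) (refl Nat (succ (succ (succ (succ (succ (succ (succ zero))))))))) => Type0
type:
  forall (α : Eq (Eq Nat (succ (succ (succ (succ (succ (succ (succ zero))))))) (succ (succ (succ (succ (succ (succ (succ zero)))))))) (refl Nat (succ (succ (succ (succ (succ (succ (succ zero)))))))) (refl Nat (succ (succ (succ (succ (succ (succ (succ zero))))))))), Type1
reduction steps (normal order): 15
already normal: no
first redex: a beta-redex


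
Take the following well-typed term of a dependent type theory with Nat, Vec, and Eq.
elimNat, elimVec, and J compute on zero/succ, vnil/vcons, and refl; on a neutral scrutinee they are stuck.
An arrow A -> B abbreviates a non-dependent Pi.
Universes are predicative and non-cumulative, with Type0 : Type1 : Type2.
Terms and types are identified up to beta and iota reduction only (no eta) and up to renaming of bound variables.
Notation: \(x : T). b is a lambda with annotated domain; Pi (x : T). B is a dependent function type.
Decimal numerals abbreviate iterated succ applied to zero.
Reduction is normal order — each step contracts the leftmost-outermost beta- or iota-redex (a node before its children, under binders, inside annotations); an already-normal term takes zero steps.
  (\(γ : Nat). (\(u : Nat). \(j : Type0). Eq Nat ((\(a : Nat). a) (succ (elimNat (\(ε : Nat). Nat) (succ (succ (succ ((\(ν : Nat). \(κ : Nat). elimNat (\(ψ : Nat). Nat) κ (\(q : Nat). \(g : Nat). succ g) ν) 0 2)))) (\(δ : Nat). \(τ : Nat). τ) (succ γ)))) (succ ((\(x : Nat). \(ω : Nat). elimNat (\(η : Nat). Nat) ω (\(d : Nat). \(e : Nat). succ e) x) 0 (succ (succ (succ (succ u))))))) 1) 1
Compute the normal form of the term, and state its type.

resulting normal form:
  \(γ : Type0). Eq Nat 6 6
inferred type:
  Type0 -> Type0
observation: 16 normal-order steps separate the term from its normal form.


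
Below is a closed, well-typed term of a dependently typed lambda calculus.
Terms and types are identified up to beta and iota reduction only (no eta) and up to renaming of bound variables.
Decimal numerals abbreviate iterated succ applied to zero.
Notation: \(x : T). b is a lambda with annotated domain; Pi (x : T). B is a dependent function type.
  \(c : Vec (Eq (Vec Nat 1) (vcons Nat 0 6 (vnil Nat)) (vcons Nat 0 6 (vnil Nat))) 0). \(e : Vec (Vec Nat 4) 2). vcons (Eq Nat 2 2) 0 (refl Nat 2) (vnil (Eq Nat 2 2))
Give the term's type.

the term's type:
  Pi (c : Vec (Eq (Vec Nat 1) (vcons Nat 0 6 (vnil Nat)) (vcons Nat 0 6 (vnil Nat))) 0). Pi (e : Vec (Vec Nat 4) 2). Vec (Eq Nat 2 2) 1


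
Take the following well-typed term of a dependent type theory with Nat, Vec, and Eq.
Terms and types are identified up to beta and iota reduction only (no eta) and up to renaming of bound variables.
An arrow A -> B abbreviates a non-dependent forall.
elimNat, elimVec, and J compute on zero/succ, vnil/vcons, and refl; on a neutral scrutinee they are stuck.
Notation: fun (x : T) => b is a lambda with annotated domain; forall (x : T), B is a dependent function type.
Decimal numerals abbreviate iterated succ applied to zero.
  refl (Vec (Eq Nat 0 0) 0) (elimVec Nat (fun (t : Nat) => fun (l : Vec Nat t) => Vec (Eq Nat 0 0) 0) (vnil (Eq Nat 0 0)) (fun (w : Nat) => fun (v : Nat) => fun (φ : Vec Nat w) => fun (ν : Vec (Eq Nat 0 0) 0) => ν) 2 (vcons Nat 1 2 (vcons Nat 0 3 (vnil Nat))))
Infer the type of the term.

the term's type:
  Eq (Vec (Eq Nat 0 0) 0) (vnil (Eq Nat 0 0)) (vnil (Eq Nat 0 0))


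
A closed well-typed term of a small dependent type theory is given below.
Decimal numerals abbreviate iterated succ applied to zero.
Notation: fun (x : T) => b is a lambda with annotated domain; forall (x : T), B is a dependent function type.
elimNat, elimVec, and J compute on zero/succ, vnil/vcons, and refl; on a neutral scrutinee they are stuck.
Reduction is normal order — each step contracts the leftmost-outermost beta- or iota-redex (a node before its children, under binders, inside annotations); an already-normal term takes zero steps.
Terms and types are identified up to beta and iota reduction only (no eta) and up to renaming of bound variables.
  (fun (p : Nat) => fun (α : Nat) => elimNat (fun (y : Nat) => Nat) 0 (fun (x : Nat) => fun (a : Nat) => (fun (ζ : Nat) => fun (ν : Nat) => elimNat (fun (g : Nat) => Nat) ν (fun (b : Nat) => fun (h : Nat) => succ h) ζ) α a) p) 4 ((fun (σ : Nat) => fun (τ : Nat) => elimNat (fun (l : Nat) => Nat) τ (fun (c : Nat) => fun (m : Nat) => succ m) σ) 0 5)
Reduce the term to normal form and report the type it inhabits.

resulting normal form:
  20
type:
  Nat


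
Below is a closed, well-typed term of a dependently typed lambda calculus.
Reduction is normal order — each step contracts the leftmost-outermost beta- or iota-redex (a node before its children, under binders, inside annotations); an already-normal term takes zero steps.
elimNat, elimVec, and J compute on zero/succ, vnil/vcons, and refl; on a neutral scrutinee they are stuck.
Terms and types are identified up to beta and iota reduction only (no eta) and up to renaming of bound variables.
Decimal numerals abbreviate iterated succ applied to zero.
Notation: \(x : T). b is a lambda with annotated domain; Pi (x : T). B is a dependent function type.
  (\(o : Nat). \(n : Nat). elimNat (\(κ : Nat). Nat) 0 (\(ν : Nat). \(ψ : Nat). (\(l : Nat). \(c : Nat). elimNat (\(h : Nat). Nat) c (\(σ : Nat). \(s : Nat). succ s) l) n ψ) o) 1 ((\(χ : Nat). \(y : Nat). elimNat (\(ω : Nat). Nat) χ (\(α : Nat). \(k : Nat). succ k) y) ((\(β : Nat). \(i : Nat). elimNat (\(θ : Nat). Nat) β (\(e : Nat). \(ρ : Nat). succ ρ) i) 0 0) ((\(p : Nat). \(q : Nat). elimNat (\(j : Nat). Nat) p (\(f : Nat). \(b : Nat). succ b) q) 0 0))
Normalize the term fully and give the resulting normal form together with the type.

resulting normal form:
  0
type:
  Nat
observation: the first redex contracted is a beta-redex; the normal form is reached in 18 normal-order steps.


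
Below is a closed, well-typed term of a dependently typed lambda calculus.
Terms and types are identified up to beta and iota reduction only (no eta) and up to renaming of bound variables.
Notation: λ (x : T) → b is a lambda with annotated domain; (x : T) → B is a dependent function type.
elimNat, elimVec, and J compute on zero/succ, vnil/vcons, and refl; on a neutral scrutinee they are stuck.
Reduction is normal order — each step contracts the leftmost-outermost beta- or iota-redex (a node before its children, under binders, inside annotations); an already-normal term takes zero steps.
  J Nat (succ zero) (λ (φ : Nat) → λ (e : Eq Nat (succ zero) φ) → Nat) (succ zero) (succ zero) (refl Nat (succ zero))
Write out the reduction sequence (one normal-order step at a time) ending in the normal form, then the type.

normal-order reduction sequence:
  J Nat (succ zero) (λ (φ : Nat) → λ (e : Eq Nat (succ zero) φ) → Nat) (succ zero) (succ zero) (refl Nat (succ zero))
  ~> succ zero
the term's type:
  Nat


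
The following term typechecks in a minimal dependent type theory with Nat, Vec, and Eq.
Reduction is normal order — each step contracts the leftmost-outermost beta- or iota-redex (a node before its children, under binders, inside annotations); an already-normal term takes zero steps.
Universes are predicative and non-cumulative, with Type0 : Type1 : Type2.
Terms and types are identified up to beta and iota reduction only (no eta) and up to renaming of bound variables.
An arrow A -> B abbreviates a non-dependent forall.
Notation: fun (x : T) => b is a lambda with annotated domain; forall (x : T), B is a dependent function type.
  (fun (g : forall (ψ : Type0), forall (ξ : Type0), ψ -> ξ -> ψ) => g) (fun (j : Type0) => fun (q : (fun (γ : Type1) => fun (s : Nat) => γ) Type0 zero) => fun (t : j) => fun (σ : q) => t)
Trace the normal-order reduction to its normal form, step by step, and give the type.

normal-order reduction sequence:
  (fun (g : forall (ψ : Type0), forall (ξ : Type0), ψ -> ξ -> ψ) => g) (fun (j : Type0) => fun (q : (fun (γ : Type1) => fun (s : Nat) => γ) Type0 zero) => fun (t : j) => fun (σ : q) => t)
  ~> fun (g : Type0) => fun (ψ : (fun (ξ : Type1) => fun (j : Nat) => ξ) Type0 zero) => fun (q : g) => fun (γ : ψ) => q
  ~> fun (g : Type0) => fun (ψ : (fun (ξ : Nat) => Type0) zero) => fun (j : g) => fun (q : ψ) => j
  ~> fun (g : Type0) => fun (ψ : Type0) => fun (ξ : g) => fun (j : ψ) => ξ
type:
  forall (g : Type0), forall (ψ : Type0), g -> ψ -> g


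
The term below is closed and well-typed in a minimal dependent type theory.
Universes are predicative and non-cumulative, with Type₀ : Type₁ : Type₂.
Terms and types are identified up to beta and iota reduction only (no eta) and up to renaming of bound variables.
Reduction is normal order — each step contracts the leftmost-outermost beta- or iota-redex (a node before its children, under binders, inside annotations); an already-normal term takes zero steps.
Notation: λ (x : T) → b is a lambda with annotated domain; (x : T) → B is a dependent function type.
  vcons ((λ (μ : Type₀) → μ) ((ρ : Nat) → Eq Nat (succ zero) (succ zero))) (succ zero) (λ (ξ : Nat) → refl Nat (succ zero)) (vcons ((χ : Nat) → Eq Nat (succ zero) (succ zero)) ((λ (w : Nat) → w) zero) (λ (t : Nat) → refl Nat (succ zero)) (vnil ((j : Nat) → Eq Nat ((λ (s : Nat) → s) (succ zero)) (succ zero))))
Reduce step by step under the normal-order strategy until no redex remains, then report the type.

normal-order reduction sequence:
  vcons ((λ (μ : Type₀) → μ) ((ρ : Nat) → Eq Nat (succ zero) (succ zero))) (succ zero) (λ (ξ : Nat) → refl Nat (succ zero)) (vcons ((χ : Nat) → Eq Nat (succ zero) (succ zero)) ((λ (w : Nat) → w) zero) (λ (t : Nat) → refl Nat (succ zero)) (vnil ((j : Nat) → Eq Nat ((λ (s : Nat) → s) (succ zero)) (succ zero))))
  ~> vcons ((μ : Nat) → Eq Nat (succ zero) (succ zero)) (succ zero) (λ (ρ : Nat) → refl Nat (succ zero)) (vcons ((ξ : Nat) → Eq Nat (succ zero) (succ zero)) ((λ (χ : Nat) → χ) zero) (λ (w : Nat) → refl Nat (succ zero)) (vnil ((t : Nat) → Eq Nat ((λ (j : Nat) → j) (succ zero)) (succ zero))))
  ~> vcons ((μ : Nat) → Eq Nat (succ zero) (succ zero)) (succ zero) (λ (ρ : Nat) → refl Nat (succ zero)) (vcons ((ξ : Nat) → Eq Nat (succ zero) (succ zero)) zero (λ (χ : Nat) → refl Nat (succ zero)) (vnil ((w : Nat) → Eq Nat ((λ (t : Nat) → t) (succ zero)) (succ zero))))
  ~> vcons ((μ : Nat) → Eq Nat (succ zero) (succ zero)) (succ zero) (λ (ρ : Nat) → refl Nat (succ zero)) (vcons ((ξ : Nat) → Eq Nat (succ zero) (succ zero)) zero (λ (χ : Nat) → refl Nat (succ zero)) (vnil ((w : Nat) → Eq Nat (succ zero) (succ zero))))
inferred type:
  Vec ((μ : Nat) → Eq Nat (succ zero) (succ zero)) (succ (succ zero))


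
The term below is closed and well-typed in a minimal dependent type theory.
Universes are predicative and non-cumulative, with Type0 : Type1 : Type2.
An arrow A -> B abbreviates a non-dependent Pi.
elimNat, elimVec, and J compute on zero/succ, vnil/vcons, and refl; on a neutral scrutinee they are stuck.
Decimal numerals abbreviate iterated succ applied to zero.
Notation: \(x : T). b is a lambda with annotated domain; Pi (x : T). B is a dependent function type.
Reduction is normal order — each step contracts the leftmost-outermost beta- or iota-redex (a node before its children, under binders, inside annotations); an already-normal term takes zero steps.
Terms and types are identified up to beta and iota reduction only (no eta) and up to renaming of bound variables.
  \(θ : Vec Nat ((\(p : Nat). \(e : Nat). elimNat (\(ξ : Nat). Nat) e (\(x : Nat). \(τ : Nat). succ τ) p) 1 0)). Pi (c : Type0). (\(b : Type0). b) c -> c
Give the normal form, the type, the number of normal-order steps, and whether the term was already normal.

resulting normal form:
  \(θ : Vec Nat 1). Pi (p : Type0). p -> p
type:
  Vec Nat 1 -> Type1
normal-order step count: 7
started in normal form: no
first redex: a beta-redex


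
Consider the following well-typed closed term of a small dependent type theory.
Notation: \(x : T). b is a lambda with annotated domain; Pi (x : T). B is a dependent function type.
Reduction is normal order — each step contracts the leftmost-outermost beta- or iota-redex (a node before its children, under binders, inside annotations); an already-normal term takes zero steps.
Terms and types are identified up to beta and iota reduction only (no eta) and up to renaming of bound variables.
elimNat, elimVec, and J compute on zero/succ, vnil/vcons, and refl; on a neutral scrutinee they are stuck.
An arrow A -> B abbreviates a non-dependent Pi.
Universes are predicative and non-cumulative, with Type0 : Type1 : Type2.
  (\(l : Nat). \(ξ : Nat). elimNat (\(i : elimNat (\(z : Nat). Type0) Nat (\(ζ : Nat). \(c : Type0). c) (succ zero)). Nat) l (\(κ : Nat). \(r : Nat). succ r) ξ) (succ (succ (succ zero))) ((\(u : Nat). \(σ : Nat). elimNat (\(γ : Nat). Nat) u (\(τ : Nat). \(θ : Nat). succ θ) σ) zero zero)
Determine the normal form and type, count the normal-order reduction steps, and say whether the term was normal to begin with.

normal form:
  succ (succ (succ zero))
inferred type:
  Nat
steps to reach normal form (normal order): 10
term was already normal: no
first contracted redex: a beta-redex


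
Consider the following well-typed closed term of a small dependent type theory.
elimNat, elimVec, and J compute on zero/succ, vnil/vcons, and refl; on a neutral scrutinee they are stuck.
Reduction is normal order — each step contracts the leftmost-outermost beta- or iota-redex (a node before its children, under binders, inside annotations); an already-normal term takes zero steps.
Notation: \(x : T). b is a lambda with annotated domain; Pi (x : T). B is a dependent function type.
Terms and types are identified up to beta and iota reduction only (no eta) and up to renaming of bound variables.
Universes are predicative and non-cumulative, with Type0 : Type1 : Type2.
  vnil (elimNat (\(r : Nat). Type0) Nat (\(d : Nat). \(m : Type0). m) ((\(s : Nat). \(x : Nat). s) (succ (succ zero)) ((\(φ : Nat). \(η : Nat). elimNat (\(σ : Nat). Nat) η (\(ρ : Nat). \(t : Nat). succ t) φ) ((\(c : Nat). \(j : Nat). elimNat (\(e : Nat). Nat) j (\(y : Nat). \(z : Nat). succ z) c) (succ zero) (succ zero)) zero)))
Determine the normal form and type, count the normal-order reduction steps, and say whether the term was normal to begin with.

normal form:
  vnil Nat
the term's type:
  Vec Nat zero
normal-order step count: 9
term was already normal: no
first contracted redex: a beta-redex


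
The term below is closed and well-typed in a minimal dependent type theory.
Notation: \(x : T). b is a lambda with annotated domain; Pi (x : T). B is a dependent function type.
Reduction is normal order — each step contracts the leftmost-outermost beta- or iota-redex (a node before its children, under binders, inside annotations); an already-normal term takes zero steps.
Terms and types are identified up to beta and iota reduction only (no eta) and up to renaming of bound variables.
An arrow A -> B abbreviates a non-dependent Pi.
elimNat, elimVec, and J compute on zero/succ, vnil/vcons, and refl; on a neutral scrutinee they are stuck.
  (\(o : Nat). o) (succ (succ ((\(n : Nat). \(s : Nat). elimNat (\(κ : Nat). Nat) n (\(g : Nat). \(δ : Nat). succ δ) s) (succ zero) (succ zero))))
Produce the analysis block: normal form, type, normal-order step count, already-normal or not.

normal form:
  succ (succ (succ (succ zero)))
inferred type:
  Nat
steps to reach normal form (normal order): 7
term was already normal: no
first redex: a beta-redex


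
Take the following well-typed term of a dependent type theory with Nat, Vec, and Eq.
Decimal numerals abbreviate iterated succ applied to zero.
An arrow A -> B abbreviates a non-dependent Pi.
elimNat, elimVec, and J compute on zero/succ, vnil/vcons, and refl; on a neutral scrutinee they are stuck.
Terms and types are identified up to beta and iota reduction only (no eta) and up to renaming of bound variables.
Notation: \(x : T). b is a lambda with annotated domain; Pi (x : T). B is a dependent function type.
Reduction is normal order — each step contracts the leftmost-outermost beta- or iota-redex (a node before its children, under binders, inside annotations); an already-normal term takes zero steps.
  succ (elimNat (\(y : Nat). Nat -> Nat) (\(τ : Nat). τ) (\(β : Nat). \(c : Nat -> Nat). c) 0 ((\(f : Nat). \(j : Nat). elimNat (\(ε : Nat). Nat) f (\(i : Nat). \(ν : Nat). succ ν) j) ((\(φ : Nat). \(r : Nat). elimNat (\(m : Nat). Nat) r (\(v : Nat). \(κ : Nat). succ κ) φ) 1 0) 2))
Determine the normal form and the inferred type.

normal form:
  4
the term's type:
  Nat


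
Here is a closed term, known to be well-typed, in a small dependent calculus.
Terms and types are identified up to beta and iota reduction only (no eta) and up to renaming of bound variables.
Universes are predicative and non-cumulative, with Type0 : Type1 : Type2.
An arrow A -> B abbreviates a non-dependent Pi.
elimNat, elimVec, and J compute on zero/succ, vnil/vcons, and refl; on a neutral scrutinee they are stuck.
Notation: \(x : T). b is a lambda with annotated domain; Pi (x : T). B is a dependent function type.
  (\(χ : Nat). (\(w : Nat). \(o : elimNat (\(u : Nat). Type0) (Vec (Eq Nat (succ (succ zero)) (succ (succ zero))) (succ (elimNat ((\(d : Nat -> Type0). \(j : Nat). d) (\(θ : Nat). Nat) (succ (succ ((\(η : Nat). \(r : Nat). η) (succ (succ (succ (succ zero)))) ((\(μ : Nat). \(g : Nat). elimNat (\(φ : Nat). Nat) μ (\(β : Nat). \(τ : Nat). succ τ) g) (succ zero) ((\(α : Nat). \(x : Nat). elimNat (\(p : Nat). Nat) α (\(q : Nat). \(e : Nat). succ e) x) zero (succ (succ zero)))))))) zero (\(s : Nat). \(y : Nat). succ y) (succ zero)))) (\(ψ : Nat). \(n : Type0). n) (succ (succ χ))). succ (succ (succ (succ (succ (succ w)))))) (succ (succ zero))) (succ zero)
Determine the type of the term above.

the term's type:
  Vec (Eq Nat (succ (succ zero)) (succ (succ zero))) (succ (succ zero)) -> Nat
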